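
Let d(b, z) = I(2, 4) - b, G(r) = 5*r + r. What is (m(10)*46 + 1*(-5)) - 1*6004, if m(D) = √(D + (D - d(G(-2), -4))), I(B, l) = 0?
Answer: -6009 + 92*√2 ≈ -5878.9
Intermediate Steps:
G(r) = 6*r
d(b, z) = -b (d(b, z) = 0 - b = -b)
m(D) = √(-12 + 2*D) (m(D) = √(D + (D - (-1)*6*(-2))) = √(D + (D - (-1)*(-12))) = √(D + (D - 1*12)) = √(D + (D - 12)) = √(D + (-12 + D)) = √(-12 + 2*D))
(m(10)*46 + 1*(-5)) - 1*6004 = (√(-12 + 2*10)*46 + 1*(-5)) - 1*6004 = (√(-12 + 20)*46 - 5) - 6004 = (√8*46 - 5) - 6004 = ((2*√2)*46 - 5) - 6004 = (92*√2 - 5) - 6004 = (-5 + 92*√2) - 6004 = -6009 + 92*√2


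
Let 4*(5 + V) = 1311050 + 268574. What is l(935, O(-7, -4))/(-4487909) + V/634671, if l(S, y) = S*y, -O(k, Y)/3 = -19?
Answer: 1738454961064/2848345692939 ≈ 0.61034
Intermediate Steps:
O(k, Y) = 57 (O(k, Y) = -3*(-19) = 57)
V = 394901 (V = -5 + (1311050 + 268574)/4 = -5 + (¼)*1579624 = -5 + 394906 = 394901)
l(935, O(-7, -4))/(-4487909) + V/634671 = (935*57)/(-4487909) + 394901/634671 = 53295*(-1/4487909) + 394901*(1/634671) = -53295/4487909 + 394901/634671 = 1738454961064/2848345692939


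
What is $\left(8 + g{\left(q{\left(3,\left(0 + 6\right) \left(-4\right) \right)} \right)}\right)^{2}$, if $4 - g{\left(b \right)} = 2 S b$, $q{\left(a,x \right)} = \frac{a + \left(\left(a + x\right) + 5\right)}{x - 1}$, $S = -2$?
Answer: $\frac{123904}{625} \approx 198.25$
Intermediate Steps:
$q{\left(a,x \right)} = \frac{5 + x + 2 a}{-1 + x}$ ($q{\left(a,x \right)} = \frac{a + \left(5 + a + x\right)}{-1 + x} = \frac{5 + x + 2 a}{-1 + x}$)
$g{\left(b \right)} = 4 + 4 b$ ($g{\left(b \right)} = 4 - 2 \left(-2\right) b = 4 - - 4 b = 4 + 4 b$)
$\left(8 + g{\left(q{\left(3,\left(0 + 6\right) \left(-4\right) \right)} \right)}\right)^{2} = \left(8 + \left(4 + 4 \frac{5 + \left(0 + 6\right) \left(-4\right) + 2 \cdot 3}{-1 + \left(0 + 6\right) \left(-4\right)}\right)\right)^{2} = \left(8 + \left(4 + 4 \frac{5 + 6 \left(-4\right) + 6}{-1 + 6 \left(-4\right)}\right)\right)^{2} = \left(8 + \left(4 + 4 \frac{5 - 24 + 6}{-1 - 24}\right)\right)^{2} = \left(8 + \left(4 + 4 \frac{1}{-25} \left(-13\right)\right)\right)^{2} = \left(8 + \left(4 + 4 \left(\left(- \frac{1}{25}\right) \left(-13\right)\right)\right)\right)^{2} = \left(8 + \left(4 + 4 \cdot \frac{13}{25}\right)\right)^{2} = \left(8 + \left(4 + \frac{52}{25}\right)\right)^{2} = \left(8 + \frac{152}{25}\right)^{2} = \left(\frac{352}{25}\right)^{2} = \frac{123904}{625}$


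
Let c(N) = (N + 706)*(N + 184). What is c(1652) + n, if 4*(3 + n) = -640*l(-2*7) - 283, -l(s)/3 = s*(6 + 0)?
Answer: 17155577/4 ≈ 4.2889e+6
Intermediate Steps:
c(N) = (184 + N)*(706 + N) (c(N) = (706 + N)*(184 + N) = (184 + N)*(706 + N))
l(s) = -18*s (l(s) = -3*s*(6 + 0) = -3*s*6 = -18*s)
n = -161575/4 (n = -3 + (-(-11520)*(-2*7) - 283)/4 = -3 + (-(-11520)*(-14) - 283)/4 = -3 + (-640*252 - 283)/4 = -3 + (-161280 - 283)/4 = -3 + (¼)*(-161563) = -3 - 161563/4 = -161575/4 ≈ -40394.)
c(1652) + n = (129904 + 1652² + 890*1652) - 161575/4 = (129904 + 2729104 + 1470280) - 161575/4 = 4329288 - 161575/4 = 17155577/4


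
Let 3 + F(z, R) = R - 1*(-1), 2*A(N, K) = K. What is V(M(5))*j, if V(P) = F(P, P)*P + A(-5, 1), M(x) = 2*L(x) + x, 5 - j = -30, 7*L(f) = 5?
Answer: 14195/14 ≈ 1013.9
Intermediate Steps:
L(f) = 5/7 (L(f) = (1/7)*5 = 5/7)
A(N, K) = K/2
F(z, R) = -2 + R (F(z, R) = -3 + (R - 1*(-1)) = -3 + (R + 1) = -3 + (1 + R) = -2 + R)
j = 35 (j = 5 - 1*(-30) = 5 + 30 = 35)
M(x) = 10/7 + x (M(x) = 2*(5/7) + x = 10/7 + x)
V(P) = 1/2 + P*(-2 + P) (V(P) = (-2 + P)*P + (1/2)*1 = P*(-2 + P) + 1/2 = 1/2 + P*(-2 + P))
V(M(5))*j = (1/2 + (10/7 + 5)*(-2 + (10/7 + 5)))*35 = (1/2 + 45*(-2 + 45/7)/7)*35 = (1/2 + (45/7)*(31/7))*35 = (1/2 + 1395/49)*35 = (2839/98)*35 = 14195/14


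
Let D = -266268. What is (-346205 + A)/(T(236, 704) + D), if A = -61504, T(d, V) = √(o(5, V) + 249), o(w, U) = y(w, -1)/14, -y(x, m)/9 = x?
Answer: 506612680056/330860355365 + 135903*√48174/330860355365 ≈ 1.5313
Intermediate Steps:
y(x, m) = -9*x
o(w, U) = -9*w/14
T(d, V) = √48174/14 (T(d, V) = √(-9/14*5 + 249) = √(-45/14 + 249) = √(3441/14) = √48174/14)
(-346205 + A)/(T(236, 704) + D) = (-346205 - 61504)/(√48174/14 - 266268) = -407709/(-266268 + √48174/14)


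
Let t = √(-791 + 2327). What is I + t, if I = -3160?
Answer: -3160 + 16*√6 ≈ -3120.8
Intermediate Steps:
t = 16*√6 (t = √1536 = 16*√6 ≈ 39.192)
I + t = -3160 + 16*√6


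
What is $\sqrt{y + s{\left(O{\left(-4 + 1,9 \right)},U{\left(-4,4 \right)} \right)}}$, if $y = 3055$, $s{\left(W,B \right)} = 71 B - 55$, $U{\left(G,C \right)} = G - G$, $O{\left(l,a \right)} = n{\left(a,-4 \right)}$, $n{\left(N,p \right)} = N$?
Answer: $10 \sqrt{30} \approx 54.772$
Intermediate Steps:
$O{\left(l,a \right)} = a$
$U{\left(G,C \right)} = 0$
$s{\left(W,B \right)} = -55 + 71 B$
$\sqrt{y + s{\left(O{\left(-4 + 1,9 \right)},U{\left(-4,4 \right)} \right)}} = \sqrt{3055 + \left(-55 + 71 \cdot 0\right)} = \sqrt{3055 + \left(-55 + 0\right)} = \sqrt{3055 - 55} = \sqrt{3000} = 10 \sqrt{30}$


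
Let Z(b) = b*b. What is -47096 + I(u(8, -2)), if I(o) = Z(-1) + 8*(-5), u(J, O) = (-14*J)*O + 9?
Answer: -47135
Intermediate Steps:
Z(b) = b²
u(J, O) = 9 - 14*J*O (u(J, O) = -14*J*O + 9 = 9 - 14*J*O)
I(o) = -39 (I(o) = (-1)² + 8*(-5) = 1 - 40 = -39)
-47096 + I(u(8, -2)) = -47096 - 39 = -47135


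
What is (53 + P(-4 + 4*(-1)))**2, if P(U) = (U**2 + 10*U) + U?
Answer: 841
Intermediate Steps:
P(U) = U**2 + 11*U
(53 + P(-4 + 4*(-1)))**2 = (53 + (-4 + 4*(-1))*(11 + (-4 + 4*(-1))))**2 = (53 + (-4 - 4)*(11 + (-4 - 4)))**2 = (53 - 8*(11 - 8))**2 = (53 - 8*3)**2 = (53 - 24)**2 = 29**2 = 841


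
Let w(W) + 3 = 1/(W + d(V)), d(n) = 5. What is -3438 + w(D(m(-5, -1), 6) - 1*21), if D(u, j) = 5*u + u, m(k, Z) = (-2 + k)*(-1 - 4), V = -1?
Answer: -667553/194 ≈ -3441.0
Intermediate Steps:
m(k, Z) = 10 - 5*k (m(k, Z) = (-2 + k)*(-5) = 10 - 5*k)
D(u, j) = 6*u
w(W) = -3 + 1/(5 + W) (w(W) = -3 + 1/(W + 5) = -3 + 1/(5 + W))
-3438 + w(D(m(-5, -1), 6) - 1*21) = -3438 + (-14 - 3*(6*(10 - 5*(-5)) - 1*21))/(5 + (6*(10 - 5*(-5)) - 1*21)) = -3438 + (-14 - 3*(6*(10 + 25) - 21))/(5 + (6*(10 + 25) - 21)) = -3438 + (-14 - 3*(6*35 - 21))/(5 + (6*35 - 21)) = -3438 + (-14 - 3*(210 - 21))/(5 + (210 - 21)) = -3438 + (-14 - 3*189)/(5 + 189) = -3438 + (-14 - 567)/194 = -3438 + (1/194)*(-581) = -3438 - 581/194 = -667553/194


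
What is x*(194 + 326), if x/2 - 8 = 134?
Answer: 147680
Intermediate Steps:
x = 284 (x = 16 + 2*134 = 16 + 268 = 284)
x*(194 + 326) = 284*(194 + 326) = 284*520 = 147680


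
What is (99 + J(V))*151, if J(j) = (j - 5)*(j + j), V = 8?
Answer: 22197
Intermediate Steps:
J(j) = 2*j*(-5 + j) (J(j) = (-5 + j)*(2*j) = 2*j*(-5 + j))
(99 + J(V))*151 = (99 + 2*8*(-5 + 8))*151 = (99 + 2*8*3)*151 = (99 + 48)*151 = 147*151 = 22197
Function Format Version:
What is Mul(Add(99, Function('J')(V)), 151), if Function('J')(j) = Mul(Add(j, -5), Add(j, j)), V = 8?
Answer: 22197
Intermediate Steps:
Function('J')(j) = Mul(2, j, Add(-5, j)) (Function('J')(j) = Mul(Add(-5, j), Mul(2, j)) = Mul(2, j, Add(-5, j)))
Mul(Add(99, Function('J')(V)), 151) = Mul(Add(99, Mul(2, 8, Add(-5, 8))), 151) = Mul(Add(99, Mul(2, 8, 3)), 151) = Mul(Add(99, 48), 151) = Mul(147, 151) = 22197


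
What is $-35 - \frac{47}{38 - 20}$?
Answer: $- \frac{677}{18} \approx -37.611$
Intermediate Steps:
$-35 - \frac{47}{38 - 20} = -35 - \frac{47}{18} = - \frac{677}{18}$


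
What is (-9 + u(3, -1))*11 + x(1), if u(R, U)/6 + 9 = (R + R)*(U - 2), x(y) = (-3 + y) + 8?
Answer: -1875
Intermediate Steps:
x(y) = 5 + y
u(R, U) = -54 + 12*R*(-2 + U) (u(R, U) = -54 + 6*((R + R)*(U - 2)) = -54 + 6*((2*R)*(-2 + U)) = -54 + 6*(2*R*(-2 + U)) = -54 + 12*R*(-2 + U))
(-9 + u(3, -1))*11 + x(1) = (-9 + (-54 - 24*3 + 12*3*(-1)))*11 + (5 + 1) = (-9 + (-54 - 72 - 36))*11 + 6 = (-9 - 162)*11 + 6 = -171*11 + 6 = -1881 + 6 = -1875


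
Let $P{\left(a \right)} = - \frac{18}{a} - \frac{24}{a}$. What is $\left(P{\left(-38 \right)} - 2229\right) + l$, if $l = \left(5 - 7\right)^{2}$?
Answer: $- \frac{42254}{19} \approx -2223.9$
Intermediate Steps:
$l = 4$ ($l = \left(-2\right)^{2} = 4$)
$P{\left(a \right)} = - \frac{42}{a}$
$\left(P{\left(-38 \right)} - 2229\right) + l = \left(- \frac{42}{-38} - 2229\right) + 4 = \left(\left(-42\right) \left(- \frac{1}{38}\right) - 2229\right) + 4 = \left(\frac{21}{19} - 2229\right) + 4 = - \frac{42330}{19} + 4 = - \frac{42254}{19}$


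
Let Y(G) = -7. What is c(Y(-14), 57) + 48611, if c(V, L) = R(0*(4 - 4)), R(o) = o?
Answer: 48611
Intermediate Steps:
c(V, L) = 0 (c(V, L) = 0*(4 - 4) = 0*0 = 0)
c(Y(-14), 57) + 48611 = 0 + 48611 = 48611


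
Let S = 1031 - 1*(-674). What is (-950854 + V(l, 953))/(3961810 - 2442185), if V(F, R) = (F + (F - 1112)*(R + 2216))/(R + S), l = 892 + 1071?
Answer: -16831141/26927755 ≈ -0.62505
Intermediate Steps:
S = 1705 (S = 1031 + 674 = 1705)
l = 1963
V(F, R) = (F + (-1112 + F)*(2216 + R))/(1705 + R) (V(F, R) = (F + (F - 1112)*(R + 2216))/(R + 1705) = (F + (-1112 + F)*(2216 + R))/(1705 + R))
(-950854 + V(l, 953))/(3961810 - 2442185) = (-950854 + (-2464192 - 1112*953 + 2217*1963 + 1963*953)/(1705 + 953))/(3961810 - 2442185) = (-950854 + (-2464192 - 1059736 + 4351971 + 1870739)/2658)/1519625 = (-950854 + (1/2658)*2698782)*(1/1519625) = (-950854 + 449797/443)*(1/1519625) = -420778525/443*1/1519625 = -16831141/26927755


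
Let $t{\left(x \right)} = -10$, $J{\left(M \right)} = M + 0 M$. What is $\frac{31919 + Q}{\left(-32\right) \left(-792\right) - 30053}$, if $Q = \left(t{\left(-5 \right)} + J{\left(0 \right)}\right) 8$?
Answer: $- \frac{31839}{4709} \approx -6.7613$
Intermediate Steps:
$J{\left(M \right)} = M$ ($J{\left(M \right)} = M + 0 = M$)
$Q = -80$ ($Q = \left(-10 + 0\right) 8 = \left(-10\right) 8 = -80$)
$\frac{31919 + Q}{\left(-32\right) \left(-792\right) - 30053} = \frac{31919 - 80}{\left(-32\right) \left(-792\right) - 30053} = \frac{31839}{25344 - 30053} = \frac{31839}{-4709} = 31839 \left(- \frac{1}{4709}\right) = - \frac{31839}{4709}$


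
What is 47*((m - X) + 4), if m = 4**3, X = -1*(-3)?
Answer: 3055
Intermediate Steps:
X = 3
m = 64
47*((m - X) + 4) = 47*((64 - 1*3) + 4) = 47*((64 - 3) + 4) = 47*(61 + 4) = 47*65 = 3055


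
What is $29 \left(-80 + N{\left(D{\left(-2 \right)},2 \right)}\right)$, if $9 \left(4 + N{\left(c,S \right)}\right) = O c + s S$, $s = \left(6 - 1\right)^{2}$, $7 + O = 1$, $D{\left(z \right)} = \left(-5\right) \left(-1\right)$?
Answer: $- \frac{21344}{9} \approx -2371.6$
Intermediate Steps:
$D{\left(z \right)} = 5$
$O = -6$ ($O = -7 + 1 = -6$)
$s = 25$ ($s = 5^{2} = 25$)
$N{\left(c,S \right)} = -4 - \frac{2 c}{3} + \frac{25 S}{9}$ ($N{\left(c,S \right)} = -4 + \frac{- 6 c + 25 S}{9} = -4 + \left(- \frac{2 c}{3} + \frac{25 S}{9}\right) = -4 - \frac{2 c}{3} + \frac{25 S}{9}$)
$29 \left(-80 + N{\left(D{\left(-2 \right)},2 \right)}\right) = 29 \left(-80 - \frac{16}{9}\right) = 29 \left(- \frac{736}{9}\right) = - \frac{21344}{9}$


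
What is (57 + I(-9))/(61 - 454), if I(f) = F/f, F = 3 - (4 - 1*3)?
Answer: -511/3537 ≈ -0.14447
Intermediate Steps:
F = 2 (F = 3 - (4 - 3) = 3 - 1*1 = 3 - 1 = 2)
I(f) = 2/f
(57 + I(-9))/(61 - 454) = (57 + 2/(-9))/(61 - 454) = (57 + 2*(-1/9))/(-393) = (57 - 2/9)*(-1/393) = (511/9)*(-1/393) = -511/3537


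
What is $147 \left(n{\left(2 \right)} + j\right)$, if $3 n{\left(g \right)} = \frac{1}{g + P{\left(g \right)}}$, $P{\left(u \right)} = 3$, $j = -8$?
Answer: $- \frac{5831}{5} \approx -1166.2$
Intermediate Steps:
$n{\left(g \right)} = \frac{1}{3 \left(3 + g\right)}$ ($n{\left(g \right)} = \frac{1}{3 \left(g + 3\right)} = \frac{1}{3 \left(3 + g\right)}$)
$147 \left(n{\left(2 \right)} + j\right) = 147 \left(\frac{1}{3 \left(3 + 2\right)} - 8\right) = 147 \left(\frac{1}{3 \cdot 5} - 8\right) = 147 \left(\frac{1}{3} \cdot \frac{1}{5} - 8\right) = 147 \left(\frac{1}{15} - 8\right) = 147 \left(- \frac{119}{15}\right) = - \frac{5831}{5}$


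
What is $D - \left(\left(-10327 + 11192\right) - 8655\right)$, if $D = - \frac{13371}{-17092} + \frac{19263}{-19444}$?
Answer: $\frac{161802174278}{20771053} \approx 7789.8$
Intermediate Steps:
$D = - \frac{4328592}{20771053}$ ($D = \left(-13371\right) \left(- \frac{1}{17092}\right) + 19263 \left(- \frac{1}{19444}\right) = \frac{13371}{17092} - \frac{19263}{19444} = - \frac{4328592}{20771053} \approx -0.2084$)
$D - \left(\left(-10327 + 11192\right) - 8655\right) = - \frac{4328592}{20771053} - \left(\left(-10327 + 11192\right) - 8655\right) = - \frac{4328592}{20771053} - \left(865 - 8655\right) = - \frac{4328592}{20771053} - -7790 = - \frac{4328592}{20771053} + 7790 = \frac{161802174278}{20771053}$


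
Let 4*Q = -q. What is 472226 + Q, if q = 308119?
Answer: 1580785/4 ≈ 3.9520e+5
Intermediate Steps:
Q = -308119/4 (Q = (-1*308119)/4 = (¼)*(-308119) = -308119/4 ≈ -77030.)
472226 + Q = 472226 - 308119/4 = 1580785/4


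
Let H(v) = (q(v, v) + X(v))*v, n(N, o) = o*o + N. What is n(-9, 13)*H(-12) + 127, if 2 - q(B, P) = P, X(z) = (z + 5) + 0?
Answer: -13313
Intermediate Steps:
X(z) = 5 + z (X(z) = (5 + z) + 0 = 5 + z)
n(N, o) = N + o**2 (n(N, o) = o**2 + N = N + o**2)
q(B, P) = 2 - P
H(v) = 7*v (H(v) = ((2 - v) + (5 + v))*v = 7*v)
n(-9, 13)*H(-12) + 127 = (-9 + 13**2)*(7*(-12)) + 127 = (-9 + 169)*(-84) + 127 = 160*(-84) + 127 = -13440 + 127 = -13313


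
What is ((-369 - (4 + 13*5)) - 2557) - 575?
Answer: -3570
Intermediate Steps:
((-369 - (4 + 13*5)) - 2557) - 575 = ((-369 - (4 + 65)) - 2557) - 575 = ((-369 - 1*69) - 2557) - 575 = ((-369 - 69) - 2557) - 575 = (-438 - 2557) - 575 = -2995 - 575 = -3570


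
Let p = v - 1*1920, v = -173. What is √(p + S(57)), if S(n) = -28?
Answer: I*√2121 ≈ 46.054*I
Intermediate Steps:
p = -2093 (p = -173 - 1*1920 = -173 - 1920 = -2093)
√(p + S(57)) = √(-2093 - 28) = √(-2121) = I*√2121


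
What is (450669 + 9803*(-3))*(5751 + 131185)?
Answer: 57685659360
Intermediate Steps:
(450669 + 9803*(-3))*(5751 + 131185) = (450669 - 29409)*136936 = 421260*136936 = 57685659360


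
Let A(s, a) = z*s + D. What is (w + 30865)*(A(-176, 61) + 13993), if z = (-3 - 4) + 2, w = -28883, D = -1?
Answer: 29476304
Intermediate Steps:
z = -5 (z = -7 + 2 = -5)
A(s, a) = -1 - 5*s (A(s, a) = -5*s - 1 = -1 - 5*s)
(w + 30865)*(A(-176, 61) + 13993) = (-28883 + 30865)*((-1 - 5*(-176)) + 13993) = 1982*((-1 + 880) + 13993) = 1982*(879 + 13993) = 1982*14872 = 29476304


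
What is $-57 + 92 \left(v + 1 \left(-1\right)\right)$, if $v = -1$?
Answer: $-241$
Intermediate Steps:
$-57 + 92 \left(v + 1 \left(-1\right)\right) = -57 + 92 \left(-1 + 1 \left(-1\right)\right) = -57 + 92 \left(-1 - 1\right) = -57 + 92 \left(-2\right) = -57 - 184 = -241$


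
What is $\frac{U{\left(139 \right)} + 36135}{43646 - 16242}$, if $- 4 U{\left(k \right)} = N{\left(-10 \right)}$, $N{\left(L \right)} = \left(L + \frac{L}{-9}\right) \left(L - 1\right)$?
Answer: $\frac{324995}{246636} \approx 1.3177$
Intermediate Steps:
$N{\left(L \right)} = \frac{8 L \left(-1 + L\right)}{9}$ ($N{\left(L \right)} = \left(L + L \left(- \frac{1}{9}\right)\right) \left(-1 + L\right) = \left(L - \frac{L}{9}\right) \left(-1 + L\right) = \frac{8 L}{9} \left(-1 + L\right) = \frac{8 L \left(-1 + L\right)}{9}$)
$U{\left(k \right)} = - \frac{220}{9}$ ($U{\left(k \right)} = - \frac{\frac{8}{9} \left(-10\right) \left(-1 - 10\right)}{4} = - \frac{\frac{8}{9} \left(-10\right) \left(-11\right)}{4} = \left(- \frac{1}{4}\right) \frac{880}{9} = - \frac{220}{9}$)
$\frac{U{\left(139 \right)} + 36135}{43646 - 16242} = \frac{- \frac{220}{9} + 36135}{43646 - 16242} = \frac{324995}{9 \cdot 27404} = \frac{324995}{9} \cdot \frac{1}{27404} = \frac{324995}{246636}$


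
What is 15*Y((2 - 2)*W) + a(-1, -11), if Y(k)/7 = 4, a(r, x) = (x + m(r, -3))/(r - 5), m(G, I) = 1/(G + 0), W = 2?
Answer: 422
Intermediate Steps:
m(G, I) = 1/G
a(r, x) = (x + 1/r)/(-5 + r) (a(r, x) = (x + 1/r)/(r - 5) = (x + 1/r)/(-5 + r))
Y(k) = 28 (Y(k) = 7*4 = 28)
15*Y((2 - 2)*W) + a(-1, -11) = 15*28 + (1 - 1*(-11))/((-1)*(-5 - 1)) = 420 - 1*(1 + 11)/(-6) = 420 - 1*(-⅙)*12 = 420 + 2 = 422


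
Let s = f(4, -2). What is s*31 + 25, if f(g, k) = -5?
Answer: -130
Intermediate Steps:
s = -5
s*31 + 25 = -5*31 + 25 = -155 + 25 = -130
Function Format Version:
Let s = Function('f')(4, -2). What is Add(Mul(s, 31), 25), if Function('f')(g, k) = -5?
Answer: -130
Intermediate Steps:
s = -5
Add(Mul(s, 31), 25) = Add(Mul(-5, 31), 25) = Add(-155, 25) = -130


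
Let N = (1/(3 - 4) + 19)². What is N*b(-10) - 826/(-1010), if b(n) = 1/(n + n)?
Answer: -7768/505 ≈ -15.382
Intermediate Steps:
b(n) = 1/(2*n)
N = 324 (N = (1/(-1) + 19)² = (-1 + 19)² = 18² = 324)
N*b(-10) - 826/(-1010) = 324*((½)/(-10)) - 826/(-1010) = 324*((½)*(-⅒)) - 826*(-1/1010) = 324*(-1/20) + 413/505 = -81/5 + 413/505 = -7768/505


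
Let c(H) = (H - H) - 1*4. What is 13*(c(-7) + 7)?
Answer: 39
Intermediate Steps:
c(H) = -4 (c(H) = 0 - 4 = -4)
13*(c(-7) + 7) = 13*(-4 + 7) = 13*3 = 39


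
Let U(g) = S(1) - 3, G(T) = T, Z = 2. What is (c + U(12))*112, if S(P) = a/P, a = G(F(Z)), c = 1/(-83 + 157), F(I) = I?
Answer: -4088/37 ≈ -110.49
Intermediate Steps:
c = 1/74 ≈ 0.013514
a = 2
S(P) = 2/P
U(g) = -1 (U(g) = 2/1 - 3 = 2*1 - 3 = 2 - 3 = -1)
(c + U(12))*112 = (1/74 - 1)*112 = -73/74*112 = -4088/37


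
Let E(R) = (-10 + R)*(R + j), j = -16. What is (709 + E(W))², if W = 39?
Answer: 1893376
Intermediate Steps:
E(R) = (-16 + R)*(-10 + R) (E(R) = (-10 + R)*(R - 16) = (-10 + R)*(-16 + R) = (-16 + R)*(-10 + R))
(709 + E(W))² = (709 + (160 + 39² - 26*39))² = (709 + (160 + 1521 - 1014))² = (709 + 667)² = 1376² = 1893376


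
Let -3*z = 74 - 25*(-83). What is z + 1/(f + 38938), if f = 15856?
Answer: -117752303/164382 ≈ -716.33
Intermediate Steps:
z = -2149/3 (z = -(74 - 25*(-83))/3 = -(74 + 2075)/3 = -1/3*2149 = -2149/3 ≈ -716.33)
z + 1/(f + 38938) = -2149/3 + 1/(15856 + 38938) = -2149/3 + 1/54794 = -117752303/164382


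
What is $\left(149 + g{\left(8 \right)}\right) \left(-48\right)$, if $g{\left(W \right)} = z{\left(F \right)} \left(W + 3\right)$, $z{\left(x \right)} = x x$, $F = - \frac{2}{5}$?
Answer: $- \frac{180912}{25} \approx -7236.5$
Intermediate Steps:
$F = - \frac{2}{5}$ ($F = \left(-2\right) \frac{1}{5} = - \frac{2}{5} \approx -0.4$)
$z{\left(x \right)} = x^{2}$
$g{\left(W \right)} = \frac{12}{25} + \frac{4 W}{25}$ ($g{\left(W \right)} = \left(- \frac{2}{5}\right)^{2} \left(W + 3\right) = \frac{4 \left(3 + W\right)}{25} = \frac{12}{25} + \frac{4 W}{25}$)
$\left(149 + g{\left(8 \right)}\right) \left(-48\right) = \left(149 + \left(\frac{12}{25} + \frac{4}{25} \cdot 8\right)\right) \left(-48\right) = \left(149 + \left(\frac{12}{25} + \frac{32}{25}\right)\right) \left(-48\right) = \left(149 + \frac{44}{25}\right) \left(-48\right) = \frac{3769}{25} \left(-48\right) = - \frac{180912}{25}$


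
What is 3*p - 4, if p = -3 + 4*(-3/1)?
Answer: -49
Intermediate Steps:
p = -15 (p = -3 + 4*(-3*1) = -3 + 4*(-3) = -3 - 12 = -15)
3*p - 4 = 3*(-15) - 4 = -45 - 4 = -49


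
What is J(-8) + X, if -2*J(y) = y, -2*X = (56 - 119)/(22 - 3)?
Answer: 215/38 ≈ 5.6579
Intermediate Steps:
X = 63/38 (X = -(56 - 119)/(2*(22 - 3)) = -(-63)/(2*19) = -½*(-63/19) = 63/38 ≈ 1.6579)
J(y) = -y/2
J(-8) + X = -½*(-8) + 63/38 = 4 + 63/38 = 215/38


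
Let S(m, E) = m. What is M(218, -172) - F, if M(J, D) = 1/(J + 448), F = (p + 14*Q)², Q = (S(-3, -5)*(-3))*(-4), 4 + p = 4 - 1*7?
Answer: -173906585/666 ≈ -2.6112e+5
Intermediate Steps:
p = -7 (p = -4 + (4 - 1*7) = -4 + (4 - 7) = -4 - 3 = -7)
Q = -36 (Q = -3*(-3)*(-4) = 9*(-4) = -36)
F = 261121 (F = (-7 + 14*(-36))² = (-7 - 504)² = (-511)² = 261121)
M(J, D) = 1/(448 + J)
M(218, -172) - F = 1/(448 + 218) - 1*261121 = 1/666 - 261121 = -173906585/666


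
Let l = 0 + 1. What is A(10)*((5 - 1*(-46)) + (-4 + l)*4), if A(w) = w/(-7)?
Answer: -390/7 ≈ -55.714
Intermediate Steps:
l = 1
A(w) = -w/7 (A(w) = w*(-⅐) = -w/7)
A(10)*((5 - 1*(-46)) + (-4 + l)*4) = (-⅐*10)*((5 - 1*(-46)) + (-4 + 1)*4) = -10*((5 + 46) - 3*4)/7 = -10*(51 - 12)/7 = -10/7*39 = -390/7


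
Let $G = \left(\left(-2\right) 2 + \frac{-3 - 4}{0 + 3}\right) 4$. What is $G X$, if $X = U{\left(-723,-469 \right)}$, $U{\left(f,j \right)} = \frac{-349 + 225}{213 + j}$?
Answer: $- \frac{589}{48} \approx -12.271$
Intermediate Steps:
$U{\left(f,j \right)} = - \frac{124}{213 + j}$
$X = \frac{31}{64}$ ($X = - \frac{124}{213 - 469} = - \frac{124}{-256} = \left(-124\right) \left(- \frac{1}{256}\right) = \frac{31}{64} \approx 0.48438$)
$G = - \frac{76}{3}$ ($G = \left(-4 - \frac{7}{3}\right) 4 = \left(- \frac{19}{3}\right) 4 = - \frac{76}{3} \approx -25.333$)
$G X = \left(- \frac{76}{3}\right) \frac{31}{64} = - \frac{589}{48}$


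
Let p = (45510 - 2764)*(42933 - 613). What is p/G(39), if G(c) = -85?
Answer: -361802144/17 ≈ -2.1282e+7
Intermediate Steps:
p = 1809010720 (p = 42746*42320 = 1809010720)
p/G(39) = 1809010720/(-85) = 1809010720*(-1/85) = -361802144/17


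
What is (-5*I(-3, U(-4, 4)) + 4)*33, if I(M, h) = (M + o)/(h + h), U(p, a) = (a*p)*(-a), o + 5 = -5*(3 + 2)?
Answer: 22341/128 ≈ 174.54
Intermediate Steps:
o = -30 (o = -5 - 5*(3 + 2) = -5 - 5*5 = -5 - 25 = -30)
U(p, a) = -p*a²
I(M, h) = (-30 + M)/(2*h) (I(M, h) = (M - 30)/(h + h) = (-30 + M)/((2*h)) = (-30 + M)*(1/(2*h)) = (-30 + M)/(2*h))
(-5*I(-3, U(-4, 4)) + 4)*33 = (-5*(-30 - 3)/(2*((-1*(-4)*4²))) + 4)*33 = (-5*(-33)/(2*((-1*(-4)*16))) + 4)*33 = (-5*(-33)/(2*64) + 4)*33 = (-5*(-33/128) + 4)*33 = (165/128 + 4)*33 = (677/128)*33 = 22341/128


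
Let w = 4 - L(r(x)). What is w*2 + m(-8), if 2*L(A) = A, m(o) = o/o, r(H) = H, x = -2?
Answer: 11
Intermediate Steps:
m(o) = 1
L(A) = A/2
w = 5 (w = 4 - (-2)/2 = 4 - 1*(-1) = 4 + 1 = 5)
w*2 + m(-8) = 5*2 + 1 = 10 + 1 = 11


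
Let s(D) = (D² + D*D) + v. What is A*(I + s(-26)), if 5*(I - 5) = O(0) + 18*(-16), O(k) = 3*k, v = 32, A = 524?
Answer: 3488268/5 ≈ 6.9765e+5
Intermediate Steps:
s(D) = 32 + 2*D² (s(D) = (D² + D*D) + 32 = (D² + D²) + 32 = 2*D² + 32 = 32 + 2*D²)
I = -263/5 (I = 5 + (3*0 + 18*(-16))/5 = 5 + (0 - 288)/5 = 5 + (⅕)*(-288) = 5 - 288/5 = -263/5 ≈ -52.600)
A*(I + s(-26)) = 524*(-263/5 + (32 + 2*(-26)²)) = 524*(-263/5 + (32 + 2*676)) = 524*(-263/5 + (32 + 1352)) = 524*(-263/5 + 1384) = 524*(6657/5) = 3488268/5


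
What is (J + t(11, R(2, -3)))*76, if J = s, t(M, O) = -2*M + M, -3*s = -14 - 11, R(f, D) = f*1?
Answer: -608/3 ≈ -202.67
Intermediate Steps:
R(f, D) = f
s = 25/3 (s = -(-14 - 11)/3 = -1/3*(-25) = 25/3 ≈ 8.3333)
t(M, O) = -M
J = 25/3 ≈ 8.3333
(J + t(11, R(2, -3)))*76 = (25/3 - 1*11)*76 = (25/3 - 11)*76 = -8/3*76 = -608/3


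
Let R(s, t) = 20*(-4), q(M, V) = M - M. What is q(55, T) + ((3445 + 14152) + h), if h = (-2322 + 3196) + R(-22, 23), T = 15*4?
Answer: 18391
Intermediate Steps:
T = 60
q(M, V) = 0
R(s, t) = -80
h = 794 (h = (-2322 + 3196) - 80 = 874 - 80 = 794)
q(55, T) + ((3445 + 14152) + h) = 0 + ((3445 + 14152) + 794) = 0 + (17597 + 794) = 0 + 18391 = 18391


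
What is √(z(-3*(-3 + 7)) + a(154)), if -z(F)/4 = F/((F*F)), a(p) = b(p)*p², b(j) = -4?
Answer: I*√853773/3 ≈ 308.0*I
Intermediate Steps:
a(p) = -4*p²
z(F) = -4/F (z(F) = -4*F/(F*F) = -4*F/(F²) = -4*F/F² = -4/F)
√(z(-3*(-3 + 7)) + a(154)) = √(-4*(-1/(3*(-3 + 7))) - 4*154²) = √(-4/((-3*4)) - 4*23716) = √(-4/(-12) - 94864) = √(-4*(-1/12) - 94864) = √(⅓ - 94864) = √(-284591/3) = I*√853773/3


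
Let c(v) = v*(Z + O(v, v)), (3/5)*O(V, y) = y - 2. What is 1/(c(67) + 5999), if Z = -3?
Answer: 3/39169 ≈ 7.6591e-5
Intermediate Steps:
O(V, y) = -10/3 + 5*y/3 (O(V, y) = 5*(y - 2)/3 = 5*(-2 + y)/3 = -10/3 + 5*y/3)
c(v) = v*(-19/3 + 5*v/3) (c(v) = v*(-3 + (-10/3 + 5*v/3)) = v*(-19/3 + 5*v/3))
1/(c(67) + 5999) = 1/((1/3)*67*(-19 + 5*67) + 5999) = 1/((1/3)*67*(-19 + 335) + 5999) = 1/((1/3)*67*316 + 5999) = 1/(21172/3 + 5999) = 1/(39169/3) = 3/39169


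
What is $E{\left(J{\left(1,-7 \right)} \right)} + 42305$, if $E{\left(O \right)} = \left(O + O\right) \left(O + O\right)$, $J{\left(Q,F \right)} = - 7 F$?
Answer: $51909$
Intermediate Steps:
$E{\left(O \right)} = 4 O^{2}$ ($E{\left(O \right)} = 2 O 2 O = 4 O^{2}$)
$E{\left(J{\left(1,-7 \right)} \right)} + 42305 = 4 \left(\left(-7\right) \left(-7\right)\right)^{2} + 42305 = 4 \cdot 49^{2} + 42305 = 4 \cdot 2401 + 42305 = 9604 + 42305 = 51909$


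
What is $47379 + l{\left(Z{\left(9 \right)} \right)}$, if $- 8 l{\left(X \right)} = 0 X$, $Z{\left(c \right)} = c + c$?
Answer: $47379$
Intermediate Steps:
$Z{\left(c \right)} = 2 c$
$l{\left(X \right)} = 0$ ($l{\left(X \right)} = - \frac{0 X}{8} = \left(- \frac{1}{8}\right) 0 = 0$)
$47379 + l{\left(Z{\left(9 \right)} \right)} = 47379 + 0 = 47379$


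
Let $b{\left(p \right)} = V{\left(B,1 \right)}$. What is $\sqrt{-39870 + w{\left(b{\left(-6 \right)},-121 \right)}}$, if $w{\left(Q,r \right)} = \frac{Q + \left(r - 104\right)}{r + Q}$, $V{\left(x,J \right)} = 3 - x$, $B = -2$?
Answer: $\frac{5 i \sqrt{1341163}}{29} \approx 199.67 i$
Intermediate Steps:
$b{\left(p \right)} = 5$ ($b{\left(p \right)} = 3 - -2 = 3 + 2 = 5$)
$w{\left(Q,r \right)} = \frac{-104 + Q + r}{Q + r}$ ($w{\left(Q,r \right)} = \frac{Q + \left(-104 + r\right)}{Q + r} = \frac{-104 + Q + r}{Q + r}$)
$\sqrt{-39870 + w{\left(b{\left(-6 \right)},-121 \right)}} = \sqrt{-39870 + \frac{-104 + 5 - 121}{5 - 121}} = \sqrt{-39870 + \frac{1}{-116} \left(-220\right)} = \sqrt{-39870 - - \frac{55}{29}} = \sqrt{-39870 + \frac{55}{29}} = \sqrt{- \frac{1156175}{29}} = \frac{5 i \sqrt{1341163}}{29}$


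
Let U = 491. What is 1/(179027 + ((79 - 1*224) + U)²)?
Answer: 1/298743 ≈ 3.3474e-6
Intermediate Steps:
1/(179027 + ((79 - 1*224) + U)²) = 1/(179027 + ((79 - 1*224) + 491)²) = 1/(179027 + ((79 - 224) + 491)²) = 1/(179027 + (-145 + 491)²) = 1/(179027 + 346²) = 1/(179027 + 119716) = 1/298743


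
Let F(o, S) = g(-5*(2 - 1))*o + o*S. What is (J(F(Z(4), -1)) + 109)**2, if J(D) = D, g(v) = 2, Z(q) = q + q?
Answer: 13689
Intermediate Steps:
Z(q) = 2*q
F(o, S) = 2*o + S*o (F(o, S) = 2*o + o*S = 2*o + S*o)
(J(F(Z(4), -1)) + 109)**2 = ((2*4)*(2 - 1) + 109)**2 = (8*1 + 109)**2 = (8 + 109)**2 = 117**2 = 13689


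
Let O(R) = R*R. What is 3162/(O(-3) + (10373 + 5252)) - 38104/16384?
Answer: -33994483/16009216 ≈ -2.1234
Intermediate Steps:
O(R) = R**2
3162/(O(-3) + (10373 + 5252)) - 38104/16384 = 3162/((-3)**2 + (10373 + 5252)) - 38104/16384 = 3162/(9 + 15625) - 38104*1/16384 = 3162/15634 - 4763/2048 = 3162*(1/15634) - 4763/2048 = 1581/7817 - 4763/2048 = -33994483/16009216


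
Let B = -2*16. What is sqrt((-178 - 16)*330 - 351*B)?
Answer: 2*I*sqrt(13197) ≈ 229.76*I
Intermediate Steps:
B = -32
sqrt((-178 - 16)*330 - 351*B) = sqrt((-178 - 16)*330 - 351*(-32)) = sqrt(-194*330 + 11232) = sqrt(-64020 + 11232) = sqrt(-52788) = 2*I*sqrt(13197)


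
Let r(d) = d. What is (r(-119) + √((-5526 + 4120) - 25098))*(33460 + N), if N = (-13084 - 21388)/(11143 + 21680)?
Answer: -18669792836/4689 + 2196446216*I*√6626/32823 ≈ -3.9816e+6 + 5.4471e+6*I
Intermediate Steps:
N = -34472/32823 ≈ -1.0502
(r(-119) + √((-5526 + 4120) - 25098))*(33460 + N) = (-119 + √((-5526 + 4120) - 25098))*(33460 - 34472/32823) = (-119 + √(-1406 - 25098))*(1098223108/32823) = (-119 + √(-26504))*(1098223108/32823) = (-119 + 2*I*√6626)*(1098223108/32823) = -18669792836/4689 + 2196446216*I*√6626/32823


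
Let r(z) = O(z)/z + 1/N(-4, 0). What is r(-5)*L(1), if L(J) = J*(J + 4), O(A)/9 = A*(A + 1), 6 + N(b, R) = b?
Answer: -361/2 ≈ -180.50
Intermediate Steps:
N(b, R) = -6 + b
O(A) = 9*A*(1 + A) (O(A) = 9*(A*(A + 1)) = 9*(A*(1 + A)) = 9*A*(1 + A))
L(J) = J*(4 + J)
r(z) = 89/10 + 9*z (r(z) = (9*z*(1 + z))/z + 1/(-6 - 4) = (9 + 9*z) + 1/(-10) = (9 + 9*z) - ⅒ = 89/10 + 9*z)
r(-5)*L(1) = (89/10 + 9*(-5))*(1*(4 + 1)) = (89/10 - 45)*(1*5) = -361/10*5 = -361/2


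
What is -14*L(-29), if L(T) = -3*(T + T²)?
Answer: 34104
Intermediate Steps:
L(T) = -3*T - 3*T²
-14*L(-29) = -(-42)*(-29)*(1 - 29) = -(-42)*(-29)*(-28) = -14*(-2436) = 34104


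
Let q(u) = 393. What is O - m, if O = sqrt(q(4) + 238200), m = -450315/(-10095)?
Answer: -30021/673 + sqrt(238593) ≈ 443.85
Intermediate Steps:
m = 30021/673 (m = -450315*(-1/10095) = 30021/673 ≈ 44.608)
O = sqrt(238593) (O = sqrt(393 + 238200) = sqrt(238593) ≈ 488.46)
O - m = sqrt(238593) - 1*30021/673 = sqrt(238593) - 30021/673 = -30021/673 + sqrt(238593)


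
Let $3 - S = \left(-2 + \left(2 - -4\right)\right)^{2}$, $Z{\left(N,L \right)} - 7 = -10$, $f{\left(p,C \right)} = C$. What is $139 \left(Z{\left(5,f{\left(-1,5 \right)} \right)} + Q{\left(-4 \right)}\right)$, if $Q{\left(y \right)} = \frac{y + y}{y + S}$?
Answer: $- \frac{5977}{17} \approx -351.59$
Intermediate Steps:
$Z{\left(N,L \right)} = -3$ ($Z{\left(N,L \right)} = 7 - 10 = -3$)
$S = -13$ ($S = 3 - \left(-2 + \left(2 - -4\right)\right)^{2} = 3 - \left(-2 + \left(2 + 4\right)\right)^{2} = 3 - \left(-2 + 6\right)^{2} = 3 - 4^{2} = 3 - 16 = -13$)
$Q{\left(y \right)} = \frac{2 y}{-13 + y}$ ($Q{\left(y \right)} = \frac{y + y}{y - 13} = \frac{2 y}{-13 + y}$)
$139 \left(Z{\left(5,f{\left(-1,5 \right)} \right)} + Q{\left(-4 \right)}\right) = 139 \left(-3 + 2 \left(-4\right) \frac{1}{-13 - 4}\right) = 139 \left(-3 + 2 \left(-4\right) \frac{1}{-17}\right) = 139 \left(-3 + 2 \left(-4\right) \left(- \frac{1}{17}\right)\right) = 139 \left(-3 + \frac{8}{17}\right) = 139 \left(- \frac{43}{17}\right) = - \frac{5977}{17}$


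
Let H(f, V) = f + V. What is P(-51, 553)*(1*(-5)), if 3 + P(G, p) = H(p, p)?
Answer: -5515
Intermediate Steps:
H(f, V) = V + f
P(G, p) = -3 + 2*p (P(G, p) = -3 + (p + p) = -3 + 2*p)
P(-51, 553)*(1*(-5)) = (-3 + 2*553)*(1*(-5)) = (-3 + 1106)*(-5) = 1103*(-5) = -5515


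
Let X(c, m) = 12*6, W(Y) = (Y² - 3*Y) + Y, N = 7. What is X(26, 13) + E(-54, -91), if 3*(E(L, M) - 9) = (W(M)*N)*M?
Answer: -1796896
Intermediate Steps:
W(Y) = Y² - 2*Y
X(c, m) = 72
E(L, M) = 9 + 7*M²*(-2 + M)/3 (E(L, M) = 9 + (((M*(-2 + M))*7)*M)/3 = 9 + ((7*M*(-2 + M))*M)/3 = 9 + (7*M²*(-2 + M))/3 = 9 + 7*M²*(-2 + M)/3)
X(26, 13) + E(-54, -91) = 72 + (9 + (7/3)*(-91)²*(-2 - 91)) = 72 + (9 + (7/3)*8281*(-93)) = 72 + (9 - 1796977) = 72 - 1796968 = -1796896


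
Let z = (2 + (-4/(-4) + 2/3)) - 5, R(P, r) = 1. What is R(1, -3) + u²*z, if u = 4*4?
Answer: -1021/3 ≈ -340.33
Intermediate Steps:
z = -4/3 (z = (2 + (-4*(-¼) + 2*(⅓))) - 5 = (2 + (1 + ⅔)) - 5 = (2 + 5/3) - 5 = 11/3 - 5 = -4/3 ≈ -1.3333)
u = 16
R(1, -3) + u²*z = 1 + 16²*(-4/3) = 1 + 256*(-4/3) = 1 - 1024/3 = -1021/3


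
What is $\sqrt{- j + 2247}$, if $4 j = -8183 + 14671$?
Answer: $25$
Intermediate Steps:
$j = 1622$ ($j = \frac{-8183 + 14671}{4} = \frac{1}{4} \cdot 6488 = 1622$)
$\sqrt{- j + 2247} = \sqrt{\left(-1\right) 1622 + 2247} = \sqrt{-1622 + 2247} = \sqrt{625} = 25$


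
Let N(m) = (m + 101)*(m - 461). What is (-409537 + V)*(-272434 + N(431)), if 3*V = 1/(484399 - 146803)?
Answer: 59809189427673535/506394 ≈ 1.1811e+11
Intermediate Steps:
V = 1/1012788 (V = 1/(3*(484399 - 146803)) = (⅓)/337596 = (⅓)*(1/337596) = 1/1012788 ≈ 9.8737e-7)
N(m) = (-461 + m)*(101 + m) (N(m) = (101 + m)*(-461 + m) = (-461 + m)*(101 + m))
(-409537 + V)*(-272434 + N(431)) = (-409537 + 1/1012788)*(-272434 + (-46561 + 431² - 360*431)) = -414774159155*(-272434 + (-46561 + 185761 - 155160))/1012788 = -414774159155*(-272434 - 15960)/1012788 = -414774159155/1012788*(-288394) = 59809189427673535/506394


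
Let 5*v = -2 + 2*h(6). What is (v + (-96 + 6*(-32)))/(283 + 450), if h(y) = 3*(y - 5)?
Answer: -1436/3665 ≈ -0.39181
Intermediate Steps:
h(y) = -15 + 3*y (h(y) = 3*(-5 + y) = -15 + 3*y)
v = ⅘ (v = (-2 + 2*(-15 + 3*6))/5 = (-2 + 2*(-15 + 18))/5 = (-2 + 2*3)/5 = (-2 + 6)/5 = (⅕)*4 = ⅘ ≈ 0.80000)
(v + (-96 + 6*(-32)))/(283 + 450) = (⅘ + (-96 + 6*(-32)))/(283 + 450) = (⅘ + (-96 - 192))/733 = (⅘ - 288)*(1/733) = -1436/5*1/733 = -1436/3665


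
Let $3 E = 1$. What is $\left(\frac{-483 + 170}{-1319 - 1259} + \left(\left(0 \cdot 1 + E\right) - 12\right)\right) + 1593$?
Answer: $\frac{12230971}{7734} \approx 1581.5$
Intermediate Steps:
$E = \frac{1}{3}$ ($E = \frac{1}{3} \cdot 1 = \frac{1}{3} \approx 0.33333$)
$\left(\frac{-483 + 170}{-1319 - 1259} + \left(\left(0 \cdot 1 + E\right) - 12\right)\right) + 1593 = \left(\frac{-483 + 170}{-1319 - 1259} + \left(\left(0 \cdot 1 + \frac{1}{3}\right) - 12\right)\right) + 1593 = \left(- \frac{313}{-2578} + \left(\left(0 + \frac{1}{3}\right) - 12\right)\right) + 1593 = \left(\left(-313\right) \left(- \frac{1}{2578}\right) + \left(\frac{1}{3} - 12\right)\right) + 1593 = \left(\frac{313}{2578} - \frac{35}{3}\right) + 1593 = - \frac{89291}{7734} + 1593 = \frac{12230971}{7734}$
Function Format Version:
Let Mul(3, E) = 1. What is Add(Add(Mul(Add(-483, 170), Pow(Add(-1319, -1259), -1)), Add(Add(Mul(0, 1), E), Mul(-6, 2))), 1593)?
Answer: Rational(12230971, 7734) ≈ 1581.5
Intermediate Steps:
E = Rational(1, 3) (E = Mul(Rational(1, 3), 1) = Rational(1, 3) ≈ 0.33333)
Add(Add(Mul(Add(-483, 170), Pow(Add(-1319, -1259), -1)), Add(Add(Mul(0, 1), E), Mul(-6, 2))), 1593) = Add(Add(Mul(Add(-483, 170), Pow(Add(-1319, -1259), -1)), Add(Add(Mul(0, 1), Rational(1, 3)), Mul(-6, 2))), 1593) = Add(Add(Mul(-313, Pow(-2578, -1)), Add(Add(0, Rational(1, 3)), -12)), 1593) = Add(Add(Mul(-313, Rational(-1, 2578)), Add(Rational(1, 3), -12)), 1593) = Add(Add(Rational(313, 2578), Rational(-35, 3)), 1593) = Add(Rational(-89291, 7734), 1593) = Rational(12230971, 7734)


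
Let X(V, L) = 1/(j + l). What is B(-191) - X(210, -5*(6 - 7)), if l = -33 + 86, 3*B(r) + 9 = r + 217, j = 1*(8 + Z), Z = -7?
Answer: 305/54 ≈ 5.6481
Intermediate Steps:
j = 1 (j = 1*(8 - 7) = 1*1 = 1)
B(r) = 208/3 + r/3 (B(r) = -3 + (r + 217)/3 = -3 + (217 + r)/3 = -3 + (217/3 + r/3) = 208/3 + r/3)
l = 53
X(V, L) = 1/54 (X(V, L) = 1/(1 + 53) = 1/54)
B(-191) - X(210, -5*(6 - 7)) = (208/3 + (⅓)*(-191)) - 1*1/54 = (208/3 - 191/3) - 1/54 = 17/3 - 1/54 = 305/54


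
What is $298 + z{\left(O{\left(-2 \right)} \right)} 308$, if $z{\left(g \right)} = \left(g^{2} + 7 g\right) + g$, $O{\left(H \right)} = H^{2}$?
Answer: $15082$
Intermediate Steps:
$z{\left(g \right)} = g^{2} + 8 g$
$298 + z{\left(O{\left(-2 \right)} \right)} 308 = 298 + \left(-2\right)^{2} \left(8 + \left(-2\right)^{2}\right) 308 = 298 + 4 \left(8 + 4\right) 308 = 298 + 4 \cdot 12 \cdot 308 = 298 + 48 \cdot 308 = 298 + 14784 = 15082$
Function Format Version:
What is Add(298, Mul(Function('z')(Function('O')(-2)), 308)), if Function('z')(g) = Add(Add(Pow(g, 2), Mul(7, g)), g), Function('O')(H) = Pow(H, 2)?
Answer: 15082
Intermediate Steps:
Function('z')(g) = Add(Pow(g, 2), Mul(8, g))
Add(298, Mul(Function('z')(Function('O')(-2)), 308)) = Add(298, Mul(Mul(Pow(-2, 2), Add(8, Pow(-2, 2))), 308)) = Add(298, Mul(Mul(4, Add(8, 4)), 308)) = Add(298, Mul(Mul(4, 12), 308)) = Add(298, Mul(48, 308)) = Add(298, 14784) = 15082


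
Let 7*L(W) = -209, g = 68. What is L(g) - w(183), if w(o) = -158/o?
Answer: -37141/1281 ≈ -28.994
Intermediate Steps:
L(W) = -209/7 (L(W) = (⅐)*(-209) = -209/7)
L(g) - w(183) = -209/7 - (-158)/183 = -209/7 - 1*(-158/183) = -209/7 + 158/183 = -37141/1281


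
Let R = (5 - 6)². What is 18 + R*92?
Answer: 110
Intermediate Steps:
R = 1 (R = (-1)² = 1)
18 + R*92 = 18 + 1*92 = 18 + 92 = 110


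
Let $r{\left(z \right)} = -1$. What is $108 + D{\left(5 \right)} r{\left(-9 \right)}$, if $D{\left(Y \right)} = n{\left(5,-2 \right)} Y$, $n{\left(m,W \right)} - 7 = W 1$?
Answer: $83$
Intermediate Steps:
$n{\left(m,W \right)} = 7 + W$ ($n{\left(m,W \right)} = 7 + W 1 = 7 + W$)
$D{\left(Y \right)} = 5 Y$ ($D{\left(Y \right)} = \left(7 - 2\right) Y = 5 Y$)
$108 + D{\left(5 \right)} r{\left(-9 \right)} = 108 + 5 \cdot 5 \left(-1\right) = 108 + 25 \left(-1\right) = 108 - 25 = 83$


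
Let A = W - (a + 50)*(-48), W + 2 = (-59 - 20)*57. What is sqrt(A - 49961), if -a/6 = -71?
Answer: I*sqrt(31618) ≈ 177.81*I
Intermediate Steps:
a = 426 (a = -6*(-71) = 426)
W = -4505 (W = -2 + (-59 - 20)*57 = -2 - 79*57 = -2 - 4503 = -4505)
A = 18343 (A = -4505 - (426 + 50)*(-48) = -4505 - 476*(-48) = -4505 - 1*(-22848) = -4505 + 22848 = 18343)
sqrt(A - 49961) = sqrt(18343 - 49961) = sqrt(-31618) = I*sqrt(31618)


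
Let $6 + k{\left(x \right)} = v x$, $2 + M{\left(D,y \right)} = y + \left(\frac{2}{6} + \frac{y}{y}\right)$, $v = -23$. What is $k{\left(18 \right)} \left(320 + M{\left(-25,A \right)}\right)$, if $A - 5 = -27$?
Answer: $-124880$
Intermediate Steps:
$A = -22$ ($A = 5 - 27 = -22$)
$M{\left(D,y \right)} = - \frac{2}{3} + y$ ($M{\left(D,y \right)} = -2 + \left(y + \left(\frac{2}{6} + \frac{y}{y}\right)\right) = -2 + \left(y + \left(2 \cdot \frac{1}{6} + 1\right)\right) = -2 + \left(y + \left(\frac{1}{3} + 1\right)\right) = -2 + \left(y + \frac{4}{3}\right) = -2 + \left(\frac{4}{3} + y\right) = - \frac{2}{3} + y$)
$k{\left(x \right)} = -6 - 23 x$
$k{\left(18 \right)} \left(320 + M{\left(-25,A \right)}\right) = \left(-6 - 414\right) \left(320 - \frac{68}{3}\right) = \left(-420\right) \frac{892}{3} = -124880$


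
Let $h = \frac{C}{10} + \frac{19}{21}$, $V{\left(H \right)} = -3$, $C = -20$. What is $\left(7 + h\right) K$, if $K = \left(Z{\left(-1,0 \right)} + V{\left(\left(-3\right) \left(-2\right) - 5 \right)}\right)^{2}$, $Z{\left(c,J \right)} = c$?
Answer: $\frac{1984}{21} \approx 94.476$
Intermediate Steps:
$h = - \frac{23}{21}$ ($h = - \frac{20}{10} + \frac{19}{21} = \left(-20\right) \frac{1}{10} + 19 \cdot \frac{1}{21} = -2 + \frac{19}{21} = - \frac{23}{21} \approx -1.0952$)
$K = 16$ ($K = \left(-1 - 3\right)^{2} = \left(-4\right)^{2} = 16$)
$\left(7 + h\right) K = \left(7 - \frac{23}{21}\right) 16 = \frac{124}{21} \cdot 16 = \frac{1984}{21}$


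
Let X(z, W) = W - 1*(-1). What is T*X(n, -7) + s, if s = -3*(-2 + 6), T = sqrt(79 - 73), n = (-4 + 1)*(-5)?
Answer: -12 - 6*sqrt(6) ≈ -26.697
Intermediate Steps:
n = 15 (n = -3*(-5) = 15)
T = sqrt(6) ≈ 2.4495
s = -12 (s = -3*4 = -12)
X(z, W) = 1 + W (X(z, W) = W + 1 = 1 + W)
T*X(n, -7) + s = sqrt(6)*(1 - 7) - 12 = sqrt(6)*(-6) - 12 = -6*sqrt(6) - 12 = -12 - 6*sqrt(6)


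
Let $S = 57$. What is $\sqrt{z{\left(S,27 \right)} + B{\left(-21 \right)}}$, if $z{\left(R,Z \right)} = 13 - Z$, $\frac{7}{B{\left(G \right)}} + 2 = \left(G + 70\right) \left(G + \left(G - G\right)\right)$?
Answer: $\frac{i \sqrt{14888671}}{1031} \approx 3.7426 i$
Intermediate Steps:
$B{\left(G \right)} = \frac{7}{-2 + G \left(70 + G\right)}$ ($B{\left(G \right)} = \frac{7}{-2 + \left(G + 70\right) \left(G + \left(G - G\right)\right)} = \frac{7}{-2 + \left(70 + G\right) \left(G + 0\right)} = \frac{7}{-2 + \left(70 + G\right) G} = \frac{7}{-2 + G \left(70 + G\right)}$)
$\sqrt{z{\left(S,27 \right)} + B{\left(-21 \right)}} = \sqrt{\left(13 - 27\right) + \frac{7}{-2 + \left(-21\right)^{2} + 70 \left(-21\right)}} = \sqrt{\left(13 - 27\right) + \frac{7}{-2 + 441 - 1470}} = \sqrt{-14 + \frac{7}{-1031}} = \sqrt{-14 + 7 \left(- \frac{1}{1031}\right)} = \sqrt{-14 - \frac{7}{1031}} = \sqrt{- \frac{14441}{1031}} = \frac{i \sqrt{14888671}}{1031}$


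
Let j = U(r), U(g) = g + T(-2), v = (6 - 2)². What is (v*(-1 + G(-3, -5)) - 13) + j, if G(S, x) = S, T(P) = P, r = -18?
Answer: -97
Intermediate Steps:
v = 16 (v = 4² = 16)
U(g) = -2 + g (U(g) = g - 2 = -2 + g)
j = -20 (j = -2 - 18 = -20)
(v*(-1 + G(-3, -5)) - 13) + j = (16*(-1 - 3) - 13) - 20 = (16*(-4) - 13) - 20 = (-64 - 13) - 20 = -77 - 20 = -97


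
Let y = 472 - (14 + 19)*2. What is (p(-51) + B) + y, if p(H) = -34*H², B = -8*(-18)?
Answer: -87884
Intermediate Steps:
B = 144
y = 406 (y = 472 - 33*2 = 472 - 1*66 = 472 - 66 = 406)
(p(-51) + B) + y = (-34*(-51)² + 144) + 406 = (-34*2601 + 144) + 406 = (-88434 + 144) + 406 = -88290 + 406 = -87884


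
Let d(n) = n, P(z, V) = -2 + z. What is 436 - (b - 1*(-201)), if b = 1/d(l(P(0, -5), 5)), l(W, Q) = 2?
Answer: 469/2 ≈ 234.50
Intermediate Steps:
b = ½ (b = 1/2 = ½ ≈ 0.50000)
436 - (b - 1*(-201)) = 436 - (½ - 1*(-201)) = 436 - (½ + 201) = 436 - 1*403/2 = 436 - 403/2 = 469/2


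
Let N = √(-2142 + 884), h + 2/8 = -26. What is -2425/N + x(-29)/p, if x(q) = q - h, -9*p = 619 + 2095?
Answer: 99/10856 + 2425*I*√1258/1258 ≈ 0.0091194 + 68.371*I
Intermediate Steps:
h = -105/4 (h = -¼ - 26 = -105/4 ≈ -26.250)
p = -2714/9 (p = -(619 + 2095)/9 = -⅑*2714 = -2714/9 ≈ -301.56)
x(q) = 105/4 + q (x(q) = q - 1*(-105/4) = q + 105/4 = 105/4 + q)
N = I*√1258 (N = √(-1258) = I*√1258 ≈ 35.468*I)
-2425/N + x(-29)/p = -2425*(-I*√1258/1258) + (105/4 - 29)/(-2714/9) = -(-2425)*I*√1258/1258 - 11/4*(-9/2714) = 2425*I*√1258/1258 + 99/10856 = 99/10856 + 2425*I*√1258/1258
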